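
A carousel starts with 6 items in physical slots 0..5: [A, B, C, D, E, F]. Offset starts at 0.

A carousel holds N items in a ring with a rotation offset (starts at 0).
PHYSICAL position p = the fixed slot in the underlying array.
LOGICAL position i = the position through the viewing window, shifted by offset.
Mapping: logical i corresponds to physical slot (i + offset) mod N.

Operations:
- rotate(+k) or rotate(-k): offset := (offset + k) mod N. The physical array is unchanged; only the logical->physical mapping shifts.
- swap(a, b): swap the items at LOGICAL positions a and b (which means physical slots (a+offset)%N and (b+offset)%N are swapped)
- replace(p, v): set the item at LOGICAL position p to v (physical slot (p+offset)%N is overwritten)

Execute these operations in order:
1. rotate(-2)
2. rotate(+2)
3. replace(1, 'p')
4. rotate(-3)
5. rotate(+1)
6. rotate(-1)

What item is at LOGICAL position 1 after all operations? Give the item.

After op 1 (rotate(-2)): offset=4, physical=[A,B,C,D,E,F], logical=[E,F,A,B,C,D]
After op 2 (rotate(+2)): offset=0, physical=[A,B,C,D,E,F], logical=[A,B,C,D,E,F]
After op 3 (replace(1, 'p')): offset=0, physical=[A,p,C,D,E,F], logical=[A,p,C,D,E,F]
After op 4 (rotate(-3)): offset=3, physical=[A,p,C,D,E,F], logical=[D,E,F,A,p,C]
After op 5 (rotate(+1)): offset=4, physical=[A,p,C,D,E,F], logical=[E,F,A,p,C,D]
After op 6 (rotate(-1)): offset=3, physical=[A,p,C,D,E,F], logical=[D,E,F,A,p,C]

Answer: E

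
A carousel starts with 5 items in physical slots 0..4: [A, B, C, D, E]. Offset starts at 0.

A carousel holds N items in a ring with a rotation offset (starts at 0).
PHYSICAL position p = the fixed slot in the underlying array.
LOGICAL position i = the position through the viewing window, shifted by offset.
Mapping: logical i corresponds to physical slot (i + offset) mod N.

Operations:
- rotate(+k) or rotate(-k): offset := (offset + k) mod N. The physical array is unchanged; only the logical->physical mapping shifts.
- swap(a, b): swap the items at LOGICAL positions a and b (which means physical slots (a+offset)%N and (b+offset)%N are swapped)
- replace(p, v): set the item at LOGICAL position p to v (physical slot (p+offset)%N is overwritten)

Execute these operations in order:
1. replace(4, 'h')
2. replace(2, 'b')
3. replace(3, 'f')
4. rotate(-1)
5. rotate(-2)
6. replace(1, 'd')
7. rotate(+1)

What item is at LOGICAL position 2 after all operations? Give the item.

After op 1 (replace(4, 'h')): offset=0, physical=[A,B,C,D,h], logical=[A,B,C,D,h]
After op 2 (replace(2, 'b')): offset=0, physical=[A,B,b,D,h], logical=[A,B,b,D,h]
After op 3 (replace(3, 'f')): offset=0, physical=[A,B,b,f,h], logical=[A,B,b,f,h]
After op 4 (rotate(-1)): offset=4, physical=[A,B,b,f,h], logical=[h,A,B,b,f]
After op 5 (rotate(-2)): offset=2, physical=[A,B,b,f,h], logical=[b,f,h,A,B]
After op 6 (replace(1, 'd')): offset=2, physical=[A,B,b,d,h], logical=[b,d,h,A,B]
After op 7 (rotate(+1)): offset=3, physical=[A,B,b,d,h], logical=[d,h,A,B,b]

Answer: A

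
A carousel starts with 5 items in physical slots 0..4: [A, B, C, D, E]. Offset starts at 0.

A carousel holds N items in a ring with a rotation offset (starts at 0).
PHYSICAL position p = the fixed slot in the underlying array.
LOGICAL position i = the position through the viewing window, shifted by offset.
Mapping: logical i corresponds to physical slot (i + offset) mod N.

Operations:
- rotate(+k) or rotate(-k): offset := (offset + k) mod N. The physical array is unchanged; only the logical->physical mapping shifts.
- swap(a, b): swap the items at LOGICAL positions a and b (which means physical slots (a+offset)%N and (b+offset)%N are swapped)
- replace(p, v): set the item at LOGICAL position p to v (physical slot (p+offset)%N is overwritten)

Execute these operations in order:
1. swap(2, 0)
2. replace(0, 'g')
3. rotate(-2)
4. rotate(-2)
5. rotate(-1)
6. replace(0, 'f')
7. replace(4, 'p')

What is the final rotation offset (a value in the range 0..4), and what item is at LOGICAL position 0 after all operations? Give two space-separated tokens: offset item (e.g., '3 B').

After op 1 (swap(2, 0)): offset=0, physical=[C,B,A,D,E], logical=[C,B,A,D,E]
After op 2 (replace(0, 'g')): offset=0, physical=[g,B,A,D,E], logical=[g,B,A,D,E]
After op 3 (rotate(-2)): offset=3, physical=[g,B,A,D,E], logical=[D,E,g,B,A]
After op 4 (rotate(-2)): offset=1, physical=[g,B,A,D,E], logical=[B,A,D,E,g]
After op 5 (rotate(-1)): offset=0, physical=[g,B,A,D,E], logical=[g,B,A,D,E]
After op 6 (replace(0, 'f')): offset=0, physical=[f,B,A,D,E], logical=[f,B,A,D,E]
After op 7 (replace(4, 'p')): offset=0, physical=[f,B,A,D,p], logical=[f,B,A,D,p]

Answer: 0 f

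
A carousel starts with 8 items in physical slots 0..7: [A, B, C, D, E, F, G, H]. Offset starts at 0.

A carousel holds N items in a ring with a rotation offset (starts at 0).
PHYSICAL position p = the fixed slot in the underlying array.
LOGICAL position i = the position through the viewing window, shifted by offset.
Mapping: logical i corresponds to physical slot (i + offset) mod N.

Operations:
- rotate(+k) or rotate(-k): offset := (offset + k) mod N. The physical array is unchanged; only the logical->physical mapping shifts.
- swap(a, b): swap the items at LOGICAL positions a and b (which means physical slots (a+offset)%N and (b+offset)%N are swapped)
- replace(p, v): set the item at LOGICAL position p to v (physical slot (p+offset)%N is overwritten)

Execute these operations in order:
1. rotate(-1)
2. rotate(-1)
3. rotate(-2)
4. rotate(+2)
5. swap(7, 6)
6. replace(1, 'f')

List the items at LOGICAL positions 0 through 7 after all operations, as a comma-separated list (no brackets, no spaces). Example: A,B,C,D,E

After op 1 (rotate(-1)): offset=7, physical=[A,B,C,D,E,F,G,H], logical=[H,A,B,C,D,E,F,G]
After op 2 (rotate(-1)): offset=6, physical=[A,B,C,D,E,F,G,H], logical=[G,H,A,B,C,D,E,F]
After op 3 (rotate(-2)): offset=4, physical=[A,B,C,D,E,F,G,H], logical=[E,F,G,H,A,B,C,D]
After op 4 (rotate(+2)): offset=6, physical=[A,B,C,D,E,F,G,H], logical=[G,H,A,B,C,D,E,F]
After op 5 (swap(7, 6)): offset=6, physical=[A,B,C,D,F,E,G,H], logical=[G,H,A,B,C,D,F,E]
After op 6 (replace(1, 'f')): offset=6, physical=[A,B,C,D,F,E,G,f], logical=[G,f,A,B,C,D,F,E]

Answer: G,f,A,B,C,D,F,E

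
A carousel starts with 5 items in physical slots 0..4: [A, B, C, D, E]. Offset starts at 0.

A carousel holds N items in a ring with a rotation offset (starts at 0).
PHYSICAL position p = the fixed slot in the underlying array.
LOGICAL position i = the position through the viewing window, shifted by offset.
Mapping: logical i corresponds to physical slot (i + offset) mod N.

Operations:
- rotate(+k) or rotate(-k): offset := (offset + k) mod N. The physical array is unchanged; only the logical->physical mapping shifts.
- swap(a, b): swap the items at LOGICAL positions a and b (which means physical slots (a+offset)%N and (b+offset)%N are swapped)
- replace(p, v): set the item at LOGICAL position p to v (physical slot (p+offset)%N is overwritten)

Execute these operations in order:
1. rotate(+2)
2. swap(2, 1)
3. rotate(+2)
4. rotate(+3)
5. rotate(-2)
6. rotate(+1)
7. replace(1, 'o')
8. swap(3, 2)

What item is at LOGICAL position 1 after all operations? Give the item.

After op 1 (rotate(+2)): offset=2, physical=[A,B,C,D,E], logical=[C,D,E,A,B]
After op 2 (swap(2, 1)): offset=2, physical=[A,B,C,E,D], logical=[C,E,D,A,B]
After op 3 (rotate(+2)): offset=4, physical=[A,B,C,E,D], logical=[D,A,B,C,E]
After op 4 (rotate(+3)): offset=2, physical=[A,B,C,E,D], logical=[C,E,D,A,B]
After op 5 (rotate(-2)): offset=0, physical=[A,B,C,E,D], logical=[A,B,C,E,D]
After op 6 (rotate(+1)): offset=1, physical=[A,B,C,E,D], logical=[B,C,E,D,A]
After op 7 (replace(1, 'o')): offset=1, physical=[A,B,o,E,D], logical=[B,o,E,D,A]
After op 8 (swap(3, 2)): offset=1, physical=[A,B,o,D,E], logical=[B,o,D,E,A]

Answer: o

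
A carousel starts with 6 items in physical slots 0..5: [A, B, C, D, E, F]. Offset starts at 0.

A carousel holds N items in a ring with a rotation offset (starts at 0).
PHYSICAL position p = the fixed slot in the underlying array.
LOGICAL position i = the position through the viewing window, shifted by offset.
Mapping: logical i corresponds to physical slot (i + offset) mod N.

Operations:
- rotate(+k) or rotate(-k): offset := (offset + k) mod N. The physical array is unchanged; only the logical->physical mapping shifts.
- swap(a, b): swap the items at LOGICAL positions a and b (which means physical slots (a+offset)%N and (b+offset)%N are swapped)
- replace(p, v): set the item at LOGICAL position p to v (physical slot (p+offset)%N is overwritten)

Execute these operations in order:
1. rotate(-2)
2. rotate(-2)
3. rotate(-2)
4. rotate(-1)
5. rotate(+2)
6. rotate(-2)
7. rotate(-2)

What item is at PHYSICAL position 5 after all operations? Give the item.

After op 1 (rotate(-2)): offset=4, physical=[A,B,C,D,E,F], logical=[E,F,A,B,C,D]
After op 2 (rotate(-2)): offset=2, physical=[A,B,C,D,E,F], logical=[C,D,E,F,A,B]
After op 3 (rotate(-2)): offset=0, physical=[A,B,C,D,E,F], logical=[A,B,C,D,E,F]
After op 4 (rotate(-1)): offset=5, physical=[A,B,C,D,E,F], logical=[F,A,B,C,D,E]
After op 5 (rotate(+2)): offset=1, physical=[A,B,C,D,E,F], logical=[B,C,D,E,F,A]
After op 6 (rotate(-2)): offset=5, physical=[A,B,C,D,E,F], logical=[F,A,B,C,D,E]
After op 7 (rotate(-2)): offset=3, physical=[A,B,C,D,E,F], logical=[D,E,F,A,B,C]

Answer: F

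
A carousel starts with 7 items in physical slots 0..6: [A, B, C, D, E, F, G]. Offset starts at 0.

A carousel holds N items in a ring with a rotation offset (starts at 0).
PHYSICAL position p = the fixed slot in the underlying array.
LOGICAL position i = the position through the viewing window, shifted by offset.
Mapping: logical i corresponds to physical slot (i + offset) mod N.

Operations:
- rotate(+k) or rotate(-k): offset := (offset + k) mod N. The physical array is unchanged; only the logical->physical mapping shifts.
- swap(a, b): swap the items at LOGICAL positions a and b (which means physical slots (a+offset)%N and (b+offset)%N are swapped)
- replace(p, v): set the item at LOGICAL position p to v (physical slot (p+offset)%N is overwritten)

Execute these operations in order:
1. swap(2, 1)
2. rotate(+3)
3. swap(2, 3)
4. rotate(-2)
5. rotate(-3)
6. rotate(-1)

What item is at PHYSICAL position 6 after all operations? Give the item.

Answer: F

Derivation:
After op 1 (swap(2, 1)): offset=0, physical=[A,C,B,D,E,F,G], logical=[A,C,B,D,E,F,G]
After op 2 (rotate(+3)): offset=3, physical=[A,C,B,D,E,F,G], logical=[D,E,F,G,A,C,B]
After op 3 (swap(2, 3)): offset=3, physical=[A,C,B,D,E,G,F], logical=[D,E,G,F,A,C,B]
After op 4 (rotate(-2)): offset=1, physical=[A,C,B,D,E,G,F], logical=[C,B,D,E,G,F,A]
After op 5 (rotate(-3)): offset=5, physical=[A,C,B,D,E,G,F], logical=[G,F,A,C,B,D,E]
After op 6 (rotate(-1)): offset=4, physical=[A,C,B,D,E,G,F], logical=[E,G,F,A,C,B,D]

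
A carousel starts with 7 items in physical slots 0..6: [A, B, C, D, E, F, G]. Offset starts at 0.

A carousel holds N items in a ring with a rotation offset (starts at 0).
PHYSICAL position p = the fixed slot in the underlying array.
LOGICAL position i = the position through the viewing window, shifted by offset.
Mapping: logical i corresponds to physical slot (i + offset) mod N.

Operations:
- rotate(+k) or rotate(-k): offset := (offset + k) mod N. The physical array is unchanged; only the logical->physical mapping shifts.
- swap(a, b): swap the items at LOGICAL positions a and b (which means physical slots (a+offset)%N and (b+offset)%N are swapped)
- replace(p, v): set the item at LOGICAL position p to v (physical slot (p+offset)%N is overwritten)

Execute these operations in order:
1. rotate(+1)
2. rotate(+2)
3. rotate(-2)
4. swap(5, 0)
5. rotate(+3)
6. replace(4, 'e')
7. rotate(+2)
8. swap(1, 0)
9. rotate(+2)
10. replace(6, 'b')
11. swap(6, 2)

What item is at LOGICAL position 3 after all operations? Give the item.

Answer: E

Derivation:
After op 1 (rotate(+1)): offset=1, physical=[A,B,C,D,E,F,G], logical=[B,C,D,E,F,G,A]
After op 2 (rotate(+2)): offset=3, physical=[A,B,C,D,E,F,G], logical=[D,E,F,G,A,B,C]
After op 3 (rotate(-2)): offset=1, physical=[A,B,C,D,E,F,G], logical=[B,C,D,E,F,G,A]
After op 4 (swap(5, 0)): offset=1, physical=[A,G,C,D,E,F,B], logical=[G,C,D,E,F,B,A]
After op 5 (rotate(+3)): offset=4, physical=[A,G,C,D,E,F,B], logical=[E,F,B,A,G,C,D]
After op 6 (replace(4, 'e')): offset=4, physical=[A,e,C,D,E,F,B], logical=[E,F,B,A,e,C,D]
After op 7 (rotate(+2)): offset=6, physical=[A,e,C,D,E,F,B], logical=[B,A,e,C,D,E,F]
After op 8 (swap(1, 0)): offset=6, physical=[B,e,C,D,E,F,A], logical=[A,B,e,C,D,E,F]
After op 9 (rotate(+2)): offset=1, physical=[B,e,C,D,E,F,A], logical=[e,C,D,E,F,A,B]
After op 10 (replace(6, 'b')): offset=1, physical=[b,e,C,D,E,F,A], logical=[e,C,D,E,F,A,b]
After op 11 (swap(6, 2)): offset=1, physical=[D,e,C,b,E,F,A], logical=[e,C,b,E,F,A,D]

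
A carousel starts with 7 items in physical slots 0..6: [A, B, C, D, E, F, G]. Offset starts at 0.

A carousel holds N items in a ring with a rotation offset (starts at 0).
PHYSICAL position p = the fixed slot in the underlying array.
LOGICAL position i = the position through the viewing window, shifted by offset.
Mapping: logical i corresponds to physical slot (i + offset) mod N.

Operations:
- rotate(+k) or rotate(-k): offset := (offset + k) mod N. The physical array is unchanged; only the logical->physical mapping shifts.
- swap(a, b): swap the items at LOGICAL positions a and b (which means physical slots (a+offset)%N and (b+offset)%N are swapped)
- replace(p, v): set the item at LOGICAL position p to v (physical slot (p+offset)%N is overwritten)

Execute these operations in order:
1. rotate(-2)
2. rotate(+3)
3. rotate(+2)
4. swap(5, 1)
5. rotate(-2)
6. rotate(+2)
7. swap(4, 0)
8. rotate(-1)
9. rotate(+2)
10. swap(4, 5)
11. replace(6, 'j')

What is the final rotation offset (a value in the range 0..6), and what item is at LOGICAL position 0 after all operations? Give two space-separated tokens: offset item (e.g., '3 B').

After op 1 (rotate(-2)): offset=5, physical=[A,B,C,D,E,F,G], logical=[F,G,A,B,C,D,E]
After op 2 (rotate(+3)): offset=1, physical=[A,B,C,D,E,F,G], logical=[B,C,D,E,F,G,A]
After op 3 (rotate(+2)): offset=3, physical=[A,B,C,D,E,F,G], logical=[D,E,F,G,A,B,C]
After op 4 (swap(5, 1)): offset=3, physical=[A,E,C,D,B,F,G], logical=[D,B,F,G,A,E,C]
After op 5 (rotate(-2)): offset=1, physical=[A,E,C,D,B,F,G], logical=[E,C,D,B,F,G,A]
After op 6 (rotate(+2)): offset=3, physical=[A,E,C,D,B,F,G], logical=[D,B,F,G,A,E,C]
After op 7 (swap(4, 0)): offset=3, physical=[D,E,C,A,B,F,G], logical=[A,B,F,G,D,E,C]
After op 8 (rotate(-1)): offset=2, physical=[D,E,C,A,B,F,G], logical=[C,A,B,F,G,D,E]
After op 9 (rotate(+2)): offset=4, physical=[D,E,C,A,B,F,G], logical=[B,F,G,D,E,C,A]
After op 10 (swap(4, 5)): offset=4, physical=[D,C,E,A,B,F,G], logical=[B,F,G,D,C,E,A]
After op 11 (replace(6, 'j')): offset=4, physical=[D,C,E,j,B,F,G], logical=[B,F,G,D,C,E,j]

Answer: 4 B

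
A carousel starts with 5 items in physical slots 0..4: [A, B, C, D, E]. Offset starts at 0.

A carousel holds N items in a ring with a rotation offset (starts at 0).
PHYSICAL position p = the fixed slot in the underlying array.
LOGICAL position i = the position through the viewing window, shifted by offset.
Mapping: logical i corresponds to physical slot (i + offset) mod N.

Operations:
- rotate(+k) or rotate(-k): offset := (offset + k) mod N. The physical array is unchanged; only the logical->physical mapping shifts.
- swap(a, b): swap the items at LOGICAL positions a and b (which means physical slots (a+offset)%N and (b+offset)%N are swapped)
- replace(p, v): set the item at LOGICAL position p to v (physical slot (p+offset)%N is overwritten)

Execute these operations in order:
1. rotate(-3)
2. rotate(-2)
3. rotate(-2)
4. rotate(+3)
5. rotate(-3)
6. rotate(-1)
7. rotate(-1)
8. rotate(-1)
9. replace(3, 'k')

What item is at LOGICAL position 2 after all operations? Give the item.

After op 1 (rotate(-3)): offset=2, physical=[A,B,C,D,E], logical=[C,D,E,A,B]
After op 2 (rotate(-2)): offset=0, physical=[A,B,C,D,E], logical=[A,B,C,D,E]
After op 3 (rotate(-2)): offset=3, physical=[A,B,C,D,E], logical=[D,E,A,B,C]
After op 4 (rotate(+3)): offset=1, physical=[A,B,C,D,E], logical=[B,C,D,E,A]
After op 5 (rotate(-3)): offset=3, physical=[A,B,C,D,E], logical=[D,E,A,B,C]
After op 6 (rotate(-1)): offset=2, physical=[A,B,C,D,E], logical=[C,D,E,A,B]
After op 7 (rotate(-1)): offset=1, physical=[A,B,C,D,E], logical=[B,C,D,E,A]
After op 8 (rotate(-1)): offset=0, physical=[A,B,C,D,E], logical=[A,B,C,D,E]
After op 9 (replace(3, 'k')): offset=0, physical=[A,B,C,k,E], logical=[A,B,C,k,E]

Answer: C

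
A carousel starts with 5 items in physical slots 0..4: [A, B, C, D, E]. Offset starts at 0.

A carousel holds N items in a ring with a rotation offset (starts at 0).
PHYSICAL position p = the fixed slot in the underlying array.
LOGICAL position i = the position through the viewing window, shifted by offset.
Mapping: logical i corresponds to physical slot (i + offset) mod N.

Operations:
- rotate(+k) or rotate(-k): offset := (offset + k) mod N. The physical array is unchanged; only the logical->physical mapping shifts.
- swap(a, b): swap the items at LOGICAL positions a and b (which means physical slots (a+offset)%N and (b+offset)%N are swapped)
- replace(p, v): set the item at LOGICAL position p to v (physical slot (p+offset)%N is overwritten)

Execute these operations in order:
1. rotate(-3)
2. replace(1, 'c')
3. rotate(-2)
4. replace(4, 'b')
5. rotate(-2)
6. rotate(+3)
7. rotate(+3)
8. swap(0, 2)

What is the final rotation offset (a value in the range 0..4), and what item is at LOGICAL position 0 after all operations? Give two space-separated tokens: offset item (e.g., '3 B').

After op 1 (rotate(-3)): offset=2, physical=[A,B,C,D,E], logical=[C,D,E,A,B]
After op 2 (replace(1, 'c')): offset=2, physical=[A,B,C,c,E], logical=[C,c,E,A,B]
After op 3 (rotate(-2)): offset=0, physical=[A,B,C,c,E], logical=[A,B,C,c,E]
After op 4 (replace(4, 'b')): offset=0, physical=[A,B,C,c,b], logical=[A,B,C,c,b]
After op 5 (rotate(-2)): offset=3, physical=[A,B,C,c,b], logical=[c,b,A,B,C]
After op 6 (rotate(+3)): offset=1, physical=[A,B,C,c,b], logical=[B,C,c,b,A]
After op 7 (rotate(+3)): offset=4, physical=[A,B,C,c,b], logical=[b,A,B,C,c]
After op 8 (swap(0, 2)): offset=4, physical=[A,b,C,c,B], logical=[B,A,b,C,c]

Answer: 4 B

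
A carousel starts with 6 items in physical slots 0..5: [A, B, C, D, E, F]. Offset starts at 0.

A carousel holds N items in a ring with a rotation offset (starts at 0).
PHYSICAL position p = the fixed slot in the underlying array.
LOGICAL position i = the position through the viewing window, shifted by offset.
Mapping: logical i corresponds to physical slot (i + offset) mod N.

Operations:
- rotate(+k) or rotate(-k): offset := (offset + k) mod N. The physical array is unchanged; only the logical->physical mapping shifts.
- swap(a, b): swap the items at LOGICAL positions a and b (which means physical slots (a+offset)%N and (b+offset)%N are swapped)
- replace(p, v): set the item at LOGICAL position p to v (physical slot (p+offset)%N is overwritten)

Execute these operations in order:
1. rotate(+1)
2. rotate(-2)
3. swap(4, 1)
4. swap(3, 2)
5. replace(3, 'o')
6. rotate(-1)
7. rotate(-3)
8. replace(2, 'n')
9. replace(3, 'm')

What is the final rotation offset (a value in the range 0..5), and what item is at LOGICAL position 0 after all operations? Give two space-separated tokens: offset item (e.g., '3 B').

After op 1 (rotate(+1)): offset=1, physical=[A,B,C,D,E,F], logical=[B,C,D,E,F,A]
After op 2 (rotate(-2)): offset=5, physical=[A,B,C,D,E,F], logical=[F,A,B,C,D,E]
After op 3 (swap(4, 1)): offset=5, physical=[D,B,C,A,E,F], logical=[F,D,B,C,A,E]
After op 4 (swap(3, 2)): offset=5, physical=[D,C,B,A,E,F], logical=[F,D,C,B,A,E]
After op 5 (replace(3, 'o')): offset=5, physical=[D,C,o,A,E,F], logical=[F,D,C,o,A,E]
After op 6 (rotate(-1)): offset=4, physical=[D,C,o,A,E,F], logical=[E,F,D,C,o,A]
After op 7 (rotate(-3)): offset=1, physical=[D,C,o,A,E,F], logical=[C,o,A,E,F,D]
After op 8 (replace(2, 'n')): offset=1, physical=[D,C,o,n,E,F], logical=[C,o,n,E,F,D]
After op 9 (replace(3, 'm')): offset=1, physical=[D,C,o,n,m,F], logical=[C,o,n,m,F,D]

Answer: 1 C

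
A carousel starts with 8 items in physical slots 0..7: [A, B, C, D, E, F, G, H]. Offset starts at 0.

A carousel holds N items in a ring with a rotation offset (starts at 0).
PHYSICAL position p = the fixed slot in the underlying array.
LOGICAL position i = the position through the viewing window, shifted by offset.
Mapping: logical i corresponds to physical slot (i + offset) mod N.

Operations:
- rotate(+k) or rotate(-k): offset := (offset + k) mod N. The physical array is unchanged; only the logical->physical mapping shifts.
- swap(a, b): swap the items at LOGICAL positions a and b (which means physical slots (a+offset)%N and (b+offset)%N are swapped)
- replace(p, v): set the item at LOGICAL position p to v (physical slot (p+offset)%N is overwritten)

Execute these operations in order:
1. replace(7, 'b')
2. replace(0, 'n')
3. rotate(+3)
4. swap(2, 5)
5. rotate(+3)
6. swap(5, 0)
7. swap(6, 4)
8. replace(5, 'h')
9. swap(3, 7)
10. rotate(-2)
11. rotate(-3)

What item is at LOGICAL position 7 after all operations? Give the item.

After op 1 (replace(7, 'b')): offset=0, physical=[A,B,C,D,E,F,G,b], logical=[A,B,C,D,E,F,G,b]
After op 2 (replace(0, 'n')): offset=0, physical=[n,B,C,D,E,F,G,b], logical=[n,B,C,D,E,F,G,b]
After op 3 (rotate(+3)): offset=3, physical=[n,B,C,D,E,F,G,b], logical=[D,E,F,G,b,n,B,C]
After op 4 (swap(2, 5)): offset=3, physical=[F,B,C,D,E,n,G,b], logical=[D,E,n,G,b,F,B,C]
After op 5 (rotate(+3)): offset=6, physical=[F,B,C,D,E,n,G,b], logical=[G,b,F,B,C,D,E,n]
After op 6 (swap(5, 0)): offset=6, physical=[F,B,C,G,E,n,D,b], logical=[D,b,F,B,C,G,E,n]
After op 7 (swap(6, 4)): offset=6, physical=[F,B,E,G,C,n,D,b], logical=[D,b,F,B,E,G,C,n]
After op 8 (replace(5, 'h')): offset=6, physical=[F,B,E,h,C,n,D,b], logical=[D,b,F,B,E,h,C,n]
After op 9 (swap(3, 7)): offset=6, physical=[F,n,E,h,C,B,D,b], logical=[D,b,F,n,E,h,C,B]
After op 10 (rotate(-2)): offset=4, physical=[F,n,E,h,C,B,D,b], logical=[C,B,D,b,F,n,E,h]
After op 11 (rotate(-3)): offset=1, physical=[F,n,E,h,C,B,D,b], logical=[n,E,h,C,B,D,b,F]

Answer: F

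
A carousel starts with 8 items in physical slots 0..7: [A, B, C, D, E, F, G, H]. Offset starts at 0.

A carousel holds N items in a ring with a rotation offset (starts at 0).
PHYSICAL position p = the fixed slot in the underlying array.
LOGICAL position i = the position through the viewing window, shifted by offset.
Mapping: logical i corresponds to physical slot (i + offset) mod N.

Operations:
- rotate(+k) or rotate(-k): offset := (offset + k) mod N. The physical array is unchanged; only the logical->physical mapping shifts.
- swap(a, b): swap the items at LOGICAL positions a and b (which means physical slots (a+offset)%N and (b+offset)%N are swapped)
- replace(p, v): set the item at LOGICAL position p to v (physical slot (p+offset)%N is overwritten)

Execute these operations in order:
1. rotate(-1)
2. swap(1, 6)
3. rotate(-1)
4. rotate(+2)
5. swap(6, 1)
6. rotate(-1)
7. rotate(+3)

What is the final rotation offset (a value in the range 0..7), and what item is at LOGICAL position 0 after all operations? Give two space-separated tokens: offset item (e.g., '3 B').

After op 1 (rotate(-1)): offset=7, physical=[A,B,C,D,E,F,G,H], logical=[H,A,B,C,D,E,F,G]
After op 2 (swap(1, 6)): offset=7, physical=[F,B,C,D,E,A,G,H], logical=[H,F,B,C,D,E,A,G]
After op 3 (rotate(-1)): offset=6, physical=[F,B,C,D,E,A,G,H], logical=[G,H,F,B,C,D,E,A]
After op 4 (rotate(+2)): offset=0, physical=[F,B,C,D,E,A,G,H], logical=[F,B,C,D,E,A,G,H]
After op 5 (swap(6, 1)): offset=0, physical=[F,G,C,D,E,A,B,H], logical=[F,G,C,D,E,A,B,H]
After op 6 (rotate(-1)): offset=7, physical=[F,G,C,D,E,A,B,H], logical=[H,F,G,C,D,E,A,B]
After op 7 (rotate(+3)): offset=2, physical=[F,G,C,D,E,A,B,H], logical=[C,D,E,A,B,H,F,G]

Answer: 2 C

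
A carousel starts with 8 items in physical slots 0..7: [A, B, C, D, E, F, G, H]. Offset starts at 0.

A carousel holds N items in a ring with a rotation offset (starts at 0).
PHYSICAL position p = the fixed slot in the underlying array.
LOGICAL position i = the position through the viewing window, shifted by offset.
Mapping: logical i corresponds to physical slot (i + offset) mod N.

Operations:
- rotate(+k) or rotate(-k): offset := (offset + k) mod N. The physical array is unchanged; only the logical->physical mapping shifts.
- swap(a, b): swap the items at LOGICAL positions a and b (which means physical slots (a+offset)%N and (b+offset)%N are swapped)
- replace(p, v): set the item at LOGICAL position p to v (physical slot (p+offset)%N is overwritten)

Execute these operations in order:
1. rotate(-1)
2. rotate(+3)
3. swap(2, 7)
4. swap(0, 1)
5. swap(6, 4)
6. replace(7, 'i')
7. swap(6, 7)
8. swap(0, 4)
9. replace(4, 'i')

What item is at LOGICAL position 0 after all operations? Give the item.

After op 1 (rotate(-1)): offset=7, physical=[A,B,C,D,E,F,G,H], logical=[H,A,B,C,D,E,F,G]
After op 2 (rotate(+3)): offset=2, physical=[A,B,C,D,E,F,G,H], logical=[C,D,E,F,G,H,A,B]
After op 3 (swap(2, 7)): offset=2, physical=[A,E,C,D,B,F,G,H], logical=[C,D,B,F,G,H,A,E]
After op 4 (swap(0, 1)): offset=2, physical=[A,E,D,C,B,F,G,H], logical=[D,C,B,F,G,H,A,E]
After op 5 (swap(6, 4)): offset=2, physical=[G,E,D,C,B,F,A,H], logical=[D,C,B,F,A,H,G,E]
After op 6 (replace(7, 'i')): offset=2, physical=[G,i,D,C,B,F,A,H], logical=[D,C,B,F,A,H,G,i]
After op 7 (swap(6, 7)): offset=2, physical=[i,G,D,C,B,F,A,H], logical=[D,C,B,F,A,H,i,G]
After op 8 (swap(0, 4)): offset=2, physical=[i,G,A,C,B,F,D,H], logical=[A,C,B,F,D,H,i,G]
After op 9 (replace(4, 'i')): offset=2, physical=[i,G,A,C,B,F,i,H], logical=[A,C,B,F,i,H,i,G]

Answer: A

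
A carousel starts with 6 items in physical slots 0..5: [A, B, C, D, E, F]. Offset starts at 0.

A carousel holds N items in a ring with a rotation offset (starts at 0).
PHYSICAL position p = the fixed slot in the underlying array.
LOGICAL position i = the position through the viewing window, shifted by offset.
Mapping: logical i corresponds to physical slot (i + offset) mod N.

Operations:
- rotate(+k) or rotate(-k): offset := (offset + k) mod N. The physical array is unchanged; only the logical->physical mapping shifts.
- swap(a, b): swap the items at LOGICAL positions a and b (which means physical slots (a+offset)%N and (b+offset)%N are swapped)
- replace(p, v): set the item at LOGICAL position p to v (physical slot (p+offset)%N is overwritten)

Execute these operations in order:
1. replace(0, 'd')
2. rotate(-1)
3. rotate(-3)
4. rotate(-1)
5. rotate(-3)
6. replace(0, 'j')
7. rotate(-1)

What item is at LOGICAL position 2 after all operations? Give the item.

Answer: F

Derivation:
After op 1 (replace(0, 'd')): offset=0, physical=[d,B,C,D,E,F], logical=[d,B,C,D,E,F]
After op 2 (rotate(-1)): offset=5, physical=[d,B,C,D,E,F], logical=[F,d,B,C,D,E]
After op 3 (rotate(-3)): offset=2, physical=[d,B,C,D,E,F], logical=[C,D,E,F,d,B]
After op 4 (rotate(-1)): offset=1, physical=[d,B,C,D,E,F], logical=[B,C,D,E,F,d]
After op 5 (rotate(-3)): offset=4, physical=[d,B,C,D,E,F], logical=[E,F,d,B,C,D]
After op 6 (replace(0, 'j')): offset=4, physical=[d,B,C,D,j,F], logical=[j,F,d,B,C,D]
After op 7 (rotate(-1)): offset=3, physical=[d,B,C,D,j,F], logical=[D,j,F,d,B,C]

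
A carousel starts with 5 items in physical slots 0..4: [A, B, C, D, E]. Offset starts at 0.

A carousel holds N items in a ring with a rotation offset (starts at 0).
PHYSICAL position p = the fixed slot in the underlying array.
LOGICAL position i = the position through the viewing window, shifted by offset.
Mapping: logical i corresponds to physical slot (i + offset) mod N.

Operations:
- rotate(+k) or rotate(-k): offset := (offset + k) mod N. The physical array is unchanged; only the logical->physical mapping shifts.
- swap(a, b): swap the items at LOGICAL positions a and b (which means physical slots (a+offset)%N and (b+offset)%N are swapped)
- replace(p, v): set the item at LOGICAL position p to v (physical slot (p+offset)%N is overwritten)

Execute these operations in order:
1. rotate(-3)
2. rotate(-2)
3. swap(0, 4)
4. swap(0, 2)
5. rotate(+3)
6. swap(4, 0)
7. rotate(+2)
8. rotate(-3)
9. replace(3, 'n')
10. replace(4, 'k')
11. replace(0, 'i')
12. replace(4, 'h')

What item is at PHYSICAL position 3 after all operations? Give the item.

Answer: E

Derivation:
After op 1 (rotate(-3)): offset=2, physical=[A,B,C,D,E], logical=[C,D,E,A,B]
After op 2 (rotate(-2)): offset=0, physical=[A,B,C,D,E], logical=[A,B,C,D,E]
After op 3 (swap(0, 4)): offset=0, physical=[E,B,C,D,A], logical=[E,B,C,D,A]
After op 4 (swap(0, 2)): offset=0, physical=[C,B,E,D,A], logical=[C,B,E,D,A]
After op 5 (rotate(+3)): offset=3, physical=[C,B,E,D,A], logical=[D,A,C,B,E]
After op 6 (swap(4, 0)): offset=3, physical=[C,B,D,E,A], logical=[E,A,C,B,D]
After op 7 (rotate(+2)): offset=0, physical=[C,B,D,E,A], logical=[C,B,D,E,A]
After op 8 (rotate(-3)): offset=2, physical=[C,B,D,E,A], logical=[D,E,A,C,B]
After op 9 (replace(3, 'n')): offset=2, physical=[n,B,D,E,A], logical=[D,E,A,n,B]
After op 10 (replace(4, 'k')): offset=2, physical=[n,k,D,E,A], logical=[D,E,A,n,k]
After op 11 (replace(0, 'i')): offset=2, physical=[n,k,i,E,A], logical=[i,E,A,n,k]
After op 12 (replace(4, 'h')): offset=2, physical=[n,h,i,E,A], logical=[i,E,A,n,h]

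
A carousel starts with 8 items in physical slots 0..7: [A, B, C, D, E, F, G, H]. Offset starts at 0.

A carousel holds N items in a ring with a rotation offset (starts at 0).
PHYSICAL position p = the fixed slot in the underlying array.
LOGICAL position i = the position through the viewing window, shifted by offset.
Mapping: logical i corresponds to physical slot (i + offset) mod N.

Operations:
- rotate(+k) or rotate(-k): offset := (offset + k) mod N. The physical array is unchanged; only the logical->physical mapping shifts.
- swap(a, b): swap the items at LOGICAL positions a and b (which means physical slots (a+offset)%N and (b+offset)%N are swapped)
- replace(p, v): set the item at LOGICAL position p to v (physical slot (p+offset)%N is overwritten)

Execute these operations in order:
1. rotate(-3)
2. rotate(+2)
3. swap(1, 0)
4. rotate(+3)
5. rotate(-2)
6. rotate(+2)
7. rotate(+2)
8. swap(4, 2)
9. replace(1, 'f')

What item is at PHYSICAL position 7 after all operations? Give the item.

After op 1 (rotate(-3)): offset=5, physical=[A,B,C,D,E,F,G,H], logical=[F,G,H,A,B,C,D,E]
After op 2 (rotate(+2)): offset=7, physical=[A,B,C,D,E,F,G,H], logical=[H,A,B,C,D,E,F,G]
After op 3 (swap(1, 0)): offset=7, physical=[H,B,C,D,E,F,G,A], logical=[A,H,B,C,D,E,F,G]
After op 4 (rotate(+3)): offset=2, physical=[H,B,C,D,E,F,G,A], logical=[C,D,E,F,G,A,H,B]
After op 5 (rotate(-2)): offset=0, physical=[H,B,C,D,E,F,G,A], logical=[H,B,C,D,E,F,G,A]
After op 6 (rotate(+2)): offset=2, physical=[H,B,C,D,E,F,G,A], logical=[C,D,E,F,G,A,H,B]
After op 7 (rotate(+2)): offset=4, physical=[H,B,C,D,E,F,G,A], logical=[E,F,G,A,H,B,C,D]
After op 8 (swap(4, 2)): offset=4, physical=[G,B,C,D,E,F,H,A], logical=[E,F,H,A,G,B,C,D]
After op 9 (replace(1, 'f')): offset=4, physical=[G,B,C,D,E,f,H,A], logical=[E,f,H,A,G,B,C,D]

Answer: A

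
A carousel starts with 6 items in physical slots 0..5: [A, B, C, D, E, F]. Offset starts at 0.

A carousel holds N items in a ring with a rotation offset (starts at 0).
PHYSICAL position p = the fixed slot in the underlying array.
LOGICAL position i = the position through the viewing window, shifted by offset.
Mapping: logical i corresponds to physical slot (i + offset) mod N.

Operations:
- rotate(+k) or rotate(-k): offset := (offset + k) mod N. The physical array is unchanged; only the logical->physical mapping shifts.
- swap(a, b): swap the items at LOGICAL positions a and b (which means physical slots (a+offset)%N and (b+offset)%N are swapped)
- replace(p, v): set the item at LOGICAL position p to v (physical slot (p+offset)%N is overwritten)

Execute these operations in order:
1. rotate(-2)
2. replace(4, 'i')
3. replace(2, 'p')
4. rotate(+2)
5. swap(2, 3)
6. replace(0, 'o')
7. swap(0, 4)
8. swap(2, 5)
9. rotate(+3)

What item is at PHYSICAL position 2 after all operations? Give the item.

Answer: F

Derivation:
After op 1 (rotate(-2)): offset=4, physical=[A,B,C,D,E,F], logical=[E,F,A,B,C,D]
After op 2 (replace(4, 'i')): offset=4, physical=[A,B,i,D,E,F], logical=[E,F,A,B,i,D]
After op 3 (replace(2, 'p')): offset=4, physical=[p,B,i,D,E,F], logical=[E,F,p,B,i,D]
After op 4 (rotate(+2)): offset=0, physical=[p,B,i,D,E,F], logical=[p,B,i,D,E,F]
After op 5 (swap(2, 3)): offset=0, physical=[p,B,D,i,E,F], logical=[p,B,D,i,E,F]
After op 6 (replace(0, 'o')): offset=0, physical=[o,B,D,i,E,F], logical=[o,B,D,i,E,F]
After op 7 (swap(0, 4)): offset=0, physical=[E,B,D,i,o,F], logical=[E,B,D,i,o,F]
After op 8 (swap(2, 5)): offset=0, physical=[E,B,F,i,o,D], logical=[E,B,F,i,o,D]
After op 9 (rotate(+3)): offset=3, physical=[E,B,F,i,o,D], logical=[i,o,D,E,B,F]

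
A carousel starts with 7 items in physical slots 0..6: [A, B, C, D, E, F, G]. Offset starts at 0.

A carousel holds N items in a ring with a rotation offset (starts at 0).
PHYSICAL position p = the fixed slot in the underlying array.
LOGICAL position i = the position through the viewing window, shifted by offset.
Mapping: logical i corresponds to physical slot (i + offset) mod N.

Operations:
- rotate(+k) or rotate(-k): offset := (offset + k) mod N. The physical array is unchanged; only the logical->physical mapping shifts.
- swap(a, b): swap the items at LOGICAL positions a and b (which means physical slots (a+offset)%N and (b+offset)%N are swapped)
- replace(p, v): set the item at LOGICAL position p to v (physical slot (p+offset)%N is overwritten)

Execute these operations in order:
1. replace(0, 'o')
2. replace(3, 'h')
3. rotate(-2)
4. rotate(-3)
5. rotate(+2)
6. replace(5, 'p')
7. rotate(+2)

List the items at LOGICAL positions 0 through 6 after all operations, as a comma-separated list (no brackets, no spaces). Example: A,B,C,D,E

After op 1 (replace(0, 'o')): offset=0, physical=[o,B,C,D,E,F,G], logical=[o,B,C,D,E,F,G]
After op 2 (replace(3, 'h')): offset=0, physical=[o,B,C,h,E,F,G], logical=[o,B,C,h,E,F,G]
After op 3 (rotate(-2)): offset=5, physical=[o,B,C,h,E,F,G], logical=[F,G,o,B,C,h,E]
After op 4 (rotate(-3)): offset=2, physical=[o,B,C,h,E,F,G], logical=[C,h,E,F,G,o,B]
After op 5 (rotate(+2)): offset=4, physical=[o,B,C,h,E,F,G], logical=[E,F,G,o,B,C,h]
After op 6 (replace(5, 'p')): offset=4, physical=[o,B,p,h,E,F,G], logical=[E,F,G,o,B,p,h]
After op 7 (rotate(+2)): offset=6, physical=[o,B,p,h,E,F,G], logical=[G,o,B,p,h,E,F]

Answer: G,o,B,p,h,E,F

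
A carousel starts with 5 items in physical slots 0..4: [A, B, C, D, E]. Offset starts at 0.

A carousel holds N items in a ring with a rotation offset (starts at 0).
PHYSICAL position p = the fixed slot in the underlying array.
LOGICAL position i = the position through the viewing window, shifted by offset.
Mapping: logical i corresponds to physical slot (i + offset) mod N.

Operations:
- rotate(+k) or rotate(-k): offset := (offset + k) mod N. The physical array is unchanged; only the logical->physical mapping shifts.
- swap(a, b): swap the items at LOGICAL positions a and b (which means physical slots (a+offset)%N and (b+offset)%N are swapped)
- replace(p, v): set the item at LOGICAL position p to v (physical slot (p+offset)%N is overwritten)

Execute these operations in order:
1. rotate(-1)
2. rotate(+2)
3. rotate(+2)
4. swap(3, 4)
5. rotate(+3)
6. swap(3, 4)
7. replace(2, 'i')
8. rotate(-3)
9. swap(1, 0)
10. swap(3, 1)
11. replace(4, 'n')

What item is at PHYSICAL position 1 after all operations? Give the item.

Answer: i

Derivation:
After op 1 (rotate(-1)): offset=4, physical=[A,B,C,D,E], logical=[E,A,B,C,D]
After op 2 (rotate(+2)): offset=1, physical=[A,B,C,D,E], logical=[B,C,D,E,A]
After op 3 (rotate(+2)): offset=3, physical=[A,B,C,D,E], logical=[D,E,A,B,C]
After op 4 (swap(3, 4)): offset=3, physical=[A,C,B,D,E], logical=[D,E,A,C,B]
After op 5 (rotate(+3)): offset=1, physical=[A,C,B,D,E], logical=[C,B,D,E,A]
After op 6 (swap(3, 4)): offset=1, physical=[E,C,B,D,A], logical=[C,B,D,A,E]
After op 7 (replace(2, 'i')): offset=1, physical=[E,C,B,i,A], logical=[C,B,i,A,E]
After op 8 (rotate(-3)): offset=3, physical=[E,C,B,i,A], logical=[i,A,E,C,B]
After op 9 (swap(1, 0)): offset=3, physical=[E,C,B,A,i], logical=[A,i,E,C,B]
After op 10 (swap(3, 1)): offset=3, physical=[E,i,B,A,C], logical=[A,C,E,i,B]
After op 11 (replace(4, 'n')): offset=3, physical=[E,i,n,A,C], logical=[A,C,E,i,n]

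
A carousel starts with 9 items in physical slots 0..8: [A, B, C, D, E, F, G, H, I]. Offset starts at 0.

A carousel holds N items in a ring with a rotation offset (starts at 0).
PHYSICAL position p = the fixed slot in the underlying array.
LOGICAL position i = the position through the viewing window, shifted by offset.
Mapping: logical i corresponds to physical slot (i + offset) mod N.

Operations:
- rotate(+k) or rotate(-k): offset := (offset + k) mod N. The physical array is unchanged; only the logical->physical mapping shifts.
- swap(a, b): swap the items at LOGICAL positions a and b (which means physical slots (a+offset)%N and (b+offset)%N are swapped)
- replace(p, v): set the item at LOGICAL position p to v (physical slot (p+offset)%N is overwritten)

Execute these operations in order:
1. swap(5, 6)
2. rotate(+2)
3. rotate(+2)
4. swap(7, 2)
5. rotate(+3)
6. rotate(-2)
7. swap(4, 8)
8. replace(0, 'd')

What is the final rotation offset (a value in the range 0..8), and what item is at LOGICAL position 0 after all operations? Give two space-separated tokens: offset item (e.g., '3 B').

After op 1 (swap(5, 6)): offset=0, physical=[A,B,C,D,E,G,F,H,I], logical=[A,B,C,D,E,G,F,H,I]
After op 2 (rotate(+2)): offset=2, physical=[A,B,C,D,E,G,F,H,I], logical=[C,D,E,G,F,H,I,A,B]
After op 3 (rotate(+2)): offset=4, physical=[A,B,C,D,E,G,F,H,I], logical=[E,G,F,H,I,A,B,C,D]
After op 4 (swap(7, 2)): offset=4, physical=[A,B,F,D,E,G,C,H,I], logical=[E,G,C,H,I,A,B,F,D]
After op 5 (rotate(+3)): offset=7, physical=[A,B,F,D,E,G,C,H,I], logical=[H,I,A,B,F,D,E,G,C]
After op 6 (rotate(-2)): offset=5, physical=[A,B,F,D,E,G,C,H,I], logical=[G,C,H,I,A,B,F,D,E]
After op 7 (swap(4, 8)): offset=5, physical=[E,B,F,D,A,G,C,H,I], logical=[G,C,H,I,E,B,F,D,A]
After op 8 (replace(0, 'd')): offset=5, physical=[E,B,F,D,A,d,C,H,I], logical=[d,C,H,I,E,B,F,D,A]

Answer: 5 d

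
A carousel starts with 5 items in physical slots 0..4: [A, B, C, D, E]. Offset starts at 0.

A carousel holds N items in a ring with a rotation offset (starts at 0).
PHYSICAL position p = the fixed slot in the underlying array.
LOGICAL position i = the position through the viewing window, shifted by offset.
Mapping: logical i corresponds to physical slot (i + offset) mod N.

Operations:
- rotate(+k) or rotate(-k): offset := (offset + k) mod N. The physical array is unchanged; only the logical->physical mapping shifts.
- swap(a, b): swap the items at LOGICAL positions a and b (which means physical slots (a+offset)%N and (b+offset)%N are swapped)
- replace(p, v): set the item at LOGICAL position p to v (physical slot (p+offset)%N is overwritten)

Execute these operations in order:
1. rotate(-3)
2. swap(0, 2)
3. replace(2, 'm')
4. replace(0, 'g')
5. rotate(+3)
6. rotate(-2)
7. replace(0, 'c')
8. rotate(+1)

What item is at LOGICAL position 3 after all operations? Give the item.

Answer: g

Derivation:
After op 1 (rotate(-3)): offset=2, physical=[A,B,C,D,E], logical=[C,D,E,A,B]
After op 2 (swap(0, 2)): offset=2, physical=[A,B,E,D,C], logical=[E,D,C,A,B]
After op 3 (replace(2, 'm')): offset=2, physical=[A,B,E,D,m], logical=[E,D,m,A,B]
After op 4 (replace(0, 'g')): offset=2, physical=[A,B,g,D,m], logical=[g,D,m,A,B]
After op 5 (rotate(+3)): offset=0, physical=[A,B,g,D,m], logical=[A,B,g,D,m]
After op 6 (rotate(-2)): offset=3, physical=[A,B,g,D,m], logical=[D,m,A,B,g]
After op 7 (replace(0, 'c')): offset=3, physical=[A,B,g,c,m], logical=[c,m,A,B,g]
After op 8 (rotate(+1)): offset=4, physical=[A,B,g,c,m], logical=[m,A,B,g,c]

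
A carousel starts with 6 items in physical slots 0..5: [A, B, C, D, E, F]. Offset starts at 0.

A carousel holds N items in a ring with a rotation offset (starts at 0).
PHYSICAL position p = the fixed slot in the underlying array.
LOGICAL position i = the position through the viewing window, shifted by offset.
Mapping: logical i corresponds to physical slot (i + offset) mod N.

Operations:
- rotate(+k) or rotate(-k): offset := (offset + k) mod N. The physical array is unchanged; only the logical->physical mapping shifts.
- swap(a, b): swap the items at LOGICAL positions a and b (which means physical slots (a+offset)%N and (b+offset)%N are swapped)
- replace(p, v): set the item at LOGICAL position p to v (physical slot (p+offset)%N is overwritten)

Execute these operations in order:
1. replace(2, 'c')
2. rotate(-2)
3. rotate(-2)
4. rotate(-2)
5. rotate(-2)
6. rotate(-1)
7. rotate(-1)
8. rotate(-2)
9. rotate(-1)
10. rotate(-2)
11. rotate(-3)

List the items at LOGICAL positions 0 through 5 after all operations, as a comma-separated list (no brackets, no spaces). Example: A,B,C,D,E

After op 1 (replace(2, 'c')): offset=0, physical=[A,B,c,D,E,F], logical=[A,B,c,D,E,F]
After op 2 (rotate(-2)): offset=4, physical=[A,B,c,D,E,F], logical=[E,F,A,B,c,D]
After op 3 (rotate(-2)): offset=2, physical=[A,B,c,D,E,F], logical=[c,D,E,F,A,B]
After op 4 (rotate(-2)): offset=0, physical=[A,B,c,D,E,F], logical=[A,B,c,D,E,F]
After op 5 (rotate(-2)): offset=4, physical=[A,B,c,D,E,F], logical=[E,F,A,B,c,D]
After op 6 (rotate(-1)): offset=3, physical=[A,B,c,D,E,F], logical=[D,E,F,A,B,c]
After op 7 (rotate(-1)): offset=2, physical=[A,B,c,D,E,F], logical=[c,D,E,F,A,B]
After op 8 (rotate(-2)): offset=0, physical=[A,B,c,D,E,F], logical=[A,B,c,D,E,F]
After op 9 (rotate(-1)): offset=5, physical=[A,B,c,D,E,F], logical=[F,A,B,c,D,E]
After op 10 (rotate(-2)): offset=3, physical=[A,B,c,D,E,F], logical=[D,E,F,A,B,c]
After op 11 (rotate(-3)): offset=0, physical=[A,B,c,D,E,F], logical=[A,B,c,D,E,F]

Answer: A,B,c,D,E,F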